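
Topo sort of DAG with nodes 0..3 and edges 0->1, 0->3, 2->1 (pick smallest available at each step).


Kahn's algorithm, process smallest node first
Order: [0, 2, 1, 3]


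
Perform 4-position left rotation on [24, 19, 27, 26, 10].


Left rotate by 4: [10, 24, 19, 27, 26]


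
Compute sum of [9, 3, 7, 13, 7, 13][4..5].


Prefix sums: [0, 9, 12, 19, 32, 39, 52]
Sum[4..5] = prefix[6] - prefix[4] = 52 - 32 = 20


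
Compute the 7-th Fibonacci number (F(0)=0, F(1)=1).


F(n)=F(n-1)+F(n-2)
...F(5)=5, F(6)=8, F(7)=13


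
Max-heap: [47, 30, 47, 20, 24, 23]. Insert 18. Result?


Append 18: [47, 30, 47, 20, 24, 23, 18]
Bubble up: no swaps needed
Result: [47, 30, 47, 20, 24, 23, 18]


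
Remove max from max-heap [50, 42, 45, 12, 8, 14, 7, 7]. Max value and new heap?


Max = 50
Replace root with last, heapify down
Resulting heap: [45, 42, 14, 12, 8, 7, 7]


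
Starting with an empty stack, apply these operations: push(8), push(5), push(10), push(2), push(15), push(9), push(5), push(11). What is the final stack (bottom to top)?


push(8) -> [8]
push(5) -> [8, 5]
push(10) -> [8, 5, 10]
push(2) -> [8, 5, 10, 2]
push(15) -> [8, 5, 10, 2, 15]
push(9) -> [8, 5, 10, 2, 15, 9]
push(5) -> [8, 5, 10, 2, 15, 9, 5]
push(11) -> [8, 5, 10, 2, 15, 9, 5, 11]
Final stack (bottom to top): [8, 5, 10, 2, 15, 9, 5, 11]


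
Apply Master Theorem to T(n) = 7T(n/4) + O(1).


a=7, b=4, c=0. log_4(7)=1.404 > c=0. Case 1: O(n^log_b(a)) = O(n^1.404)
Complexity: O(n^1.404)


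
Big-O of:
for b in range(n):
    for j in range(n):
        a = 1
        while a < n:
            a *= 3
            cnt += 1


Per nesting level: O(n) * O(n) * O(log n) = O(n^2 log n)
Complexity: O(n^2 log n)


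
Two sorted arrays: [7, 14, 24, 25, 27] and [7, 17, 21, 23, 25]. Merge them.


Compare heads, take smaller each step.
Merged: [7, 7, 14, 17, 21, 23, 24, 25, 25, 27]


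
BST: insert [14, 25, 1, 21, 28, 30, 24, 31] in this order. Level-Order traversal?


Root = 14; build tree by BST insertion.
Level-Order traversal: [14, 1, 25, 21, 28, 24, 30, 31]


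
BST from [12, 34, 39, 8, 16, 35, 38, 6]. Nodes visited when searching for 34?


BST root = 12
Search for 34: compare at each node
Path: [12, 34]


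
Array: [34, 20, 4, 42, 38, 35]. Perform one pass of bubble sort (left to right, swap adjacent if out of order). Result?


After one pass: [20, 4, 34, 38, 35, 42]


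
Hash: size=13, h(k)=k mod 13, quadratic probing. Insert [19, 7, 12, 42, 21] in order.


Insertions: 19->slot 6; 7->slot 7; 12->slot 12; 42->slot 3; 21->slot 8
Table: [None, None, None, 42, None, None, 19, 7, 21, None, None, None, 12]


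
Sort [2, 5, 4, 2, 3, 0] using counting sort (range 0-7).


Count array: [1, 0, 2, 1, 1, 1, 0, 0]
Reconstruct: [0, 2, 2, 3, 4, 5]


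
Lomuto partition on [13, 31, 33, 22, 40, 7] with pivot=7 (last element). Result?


Elements <= 7 go left of pivot.
Result: [7, 31, 33, 22, 40, 13], pivot at index 0


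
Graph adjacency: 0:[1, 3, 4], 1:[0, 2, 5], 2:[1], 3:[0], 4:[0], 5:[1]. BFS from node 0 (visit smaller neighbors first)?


BFS queue: start with [0]
Visit order: [0, 1, 3, 4, 2, 5]


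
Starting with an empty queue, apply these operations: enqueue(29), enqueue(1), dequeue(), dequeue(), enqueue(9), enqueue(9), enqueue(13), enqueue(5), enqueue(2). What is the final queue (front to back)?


enqueue(29) -> [29]
enqueue(1) -> [29, 1]
dequeue() returns 29 -> [1]
dequeue() returns 1 -> []
enqueue(9) -> [9]
enqueue(9) -> [9, 9]
enqueue(13) -> [9, 9, 13]
enqueue(5) -> [9, 9, 13, 5]
enqueue(2) -> [9, 9, 13, 5, 2]
Final queue (front to back): [9, 9, 13, 5, 2]


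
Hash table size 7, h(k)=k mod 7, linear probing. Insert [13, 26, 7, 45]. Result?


Insertions: 13->slot 6; 26->slot 5; 7->slot 0; 45->slot 3
Table: [7, None, None, 45, None, 26, 13]


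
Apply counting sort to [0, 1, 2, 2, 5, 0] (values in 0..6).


Count array: [2, 1, 2, 0, 0, 1, 0]
Reconstruct: [0, 0, 1, 2, 2, 5]


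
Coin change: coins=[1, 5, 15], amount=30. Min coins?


dp[0]=0; dp[i]=1+min(dp[i-c] for c in coins)
...dp[25]=3, dp[26]=4, dp[27]=5, dp[28]=6, dp[29]=7, dp[30]=2
Minimum coins for 30 = 2


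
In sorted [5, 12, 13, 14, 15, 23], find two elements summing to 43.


Two pointers: lo=0, hi=5
No pair sums to 43


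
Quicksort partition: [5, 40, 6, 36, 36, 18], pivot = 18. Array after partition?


Elements <= 18 go left of pivot.
Result: [5, 6, 18, 36, 36, 40], pivot at index 2


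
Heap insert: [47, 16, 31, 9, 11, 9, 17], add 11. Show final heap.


Append 11: [47, 16, 31, 9, 11, 9, 17, 11]
Bubble up: swap idx 7(11) with idx 3(9)
Result: [47, 16, 31, 11, 11, 9, 17, 9]


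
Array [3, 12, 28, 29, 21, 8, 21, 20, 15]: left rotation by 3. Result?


Left rotate by 3: [29, 21, 8, 21, 20, 15, 3, 12, 28]


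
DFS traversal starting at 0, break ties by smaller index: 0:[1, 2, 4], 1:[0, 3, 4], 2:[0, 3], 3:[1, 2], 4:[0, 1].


DFS stack-based: start with [0]
Visit order: [0, 1, 3, 2, 4]


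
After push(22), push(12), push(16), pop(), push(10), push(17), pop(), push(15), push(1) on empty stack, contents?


push(22) -> [22]
push(12) -> [22, 12]
push(16) -> [22, 12, 16]
pop() returns 16 -> [22, 12]
push(10) -> [22, 12, 10]
push(17) -> [22, 12, 10, 17]
pop() returns 17 -> [22, 12, 10]
push(15) -> [22, 12, 10, 15]
push(1) -> [22, 12, 10, 15, 1]
Final stack (bottom to top): [22, 12, 10, 15, 1]


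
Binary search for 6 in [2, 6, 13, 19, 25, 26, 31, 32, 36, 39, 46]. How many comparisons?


Search for 6:
[0,10] mid=5 arr[5]=26
[0,4] mid=2 arr[2]=13
[0,1] mid=0 arr[0]=2
[1,1] mid=1 arr[1]=6
Total: 4 comparisons


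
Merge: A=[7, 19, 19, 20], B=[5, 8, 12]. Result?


Compare heads, take smaller each step.
Merged: [5, 7, 8, 12, 19, 19, 20]


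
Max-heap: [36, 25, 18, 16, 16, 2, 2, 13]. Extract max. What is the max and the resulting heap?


Max = 36
Replace root with last, heapify down
Resulting heap: [25, 16, 18, 13, 16, 2, 2]


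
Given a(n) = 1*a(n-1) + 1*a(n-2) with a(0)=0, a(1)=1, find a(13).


Build bottom-up:
...a(11)=89, a(12)=144, a(13)=1*144+1*89=233


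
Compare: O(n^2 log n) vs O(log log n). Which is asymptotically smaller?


double-logarithmic grows slower than n^2 log n
O(log log n) is asymptotically smaller; O(n^2 log n) grows faster


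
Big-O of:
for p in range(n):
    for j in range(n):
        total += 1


Per nesting level: O(n) * O(n) = O(n^2)
Complexity: O(n^2)


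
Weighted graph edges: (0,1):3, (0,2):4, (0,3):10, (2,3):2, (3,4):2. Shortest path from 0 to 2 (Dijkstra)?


Dijkstra from 0:
Distances: {0: 0, 1: 3, 2: 4, 3: 6, 4: 8}
Shortest distance to 2 = 4, path = [0, 2]


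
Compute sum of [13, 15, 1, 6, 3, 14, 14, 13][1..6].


Prefix sums: [0, 13, 28, 29, 35, 38, 52, 66, 79]
Sum[1..6] = prefix[7] - prefix[1] = 66 - 13 = 53


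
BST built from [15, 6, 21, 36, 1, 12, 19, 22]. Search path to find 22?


BST root = 15
Search for 22: compare at each node
Path: [15, 21, 36, 22]


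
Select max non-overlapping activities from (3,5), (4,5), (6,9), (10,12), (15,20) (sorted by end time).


Greedy: pick earliest-ending, then skip overlaps.
Selected (4 activities): [(3, 5), (6, 9), (10, 12), (15, 20)]


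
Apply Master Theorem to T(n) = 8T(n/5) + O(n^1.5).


a=8, b=5, c=1.5. log_5(8)=1.292 < c=1.5. Case 3: O(n^c) = O(n^1.500)
Complexity: O(n^1.500)


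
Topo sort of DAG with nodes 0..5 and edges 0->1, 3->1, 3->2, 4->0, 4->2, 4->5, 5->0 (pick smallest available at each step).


Kahn's algorithm, process smallest node first
Order: [3, 4, 2, 5, 0, 1]


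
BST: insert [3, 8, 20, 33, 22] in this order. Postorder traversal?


Root = 3; build tree by BST insertion.
Postorder traversal: [22, 33, 20, 8, 3]


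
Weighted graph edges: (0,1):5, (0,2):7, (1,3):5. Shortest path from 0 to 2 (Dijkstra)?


Dijkstra from 0:
Distances: {0: 0, 1: 5, 2: 7, 3: 10}
Shortest distance to 2 = 7, path = [0, 2]


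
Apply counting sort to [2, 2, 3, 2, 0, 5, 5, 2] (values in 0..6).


Count array: [1, 0, 4, 1, 0, 2, 0]
Reconstruct: [0, 2, 2, 2, 2, 3, 5, 5]


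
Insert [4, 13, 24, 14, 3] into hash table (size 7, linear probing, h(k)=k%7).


Insertions: 4->slot 4; 13->slot 6; 24->slot 3; 14->slot 0; 3->slot 5
Table: [14, None, None, 24, 4, 3, 13]


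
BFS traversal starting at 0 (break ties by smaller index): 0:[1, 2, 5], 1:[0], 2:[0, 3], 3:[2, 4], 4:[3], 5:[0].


BFS queue: start with [0]
Visit order: [0, 1, 2, 5, 3, 4]


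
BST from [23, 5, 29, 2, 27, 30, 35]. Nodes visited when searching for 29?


BST root = 23
Search for 29: compare at each node
Path: [23, 29]


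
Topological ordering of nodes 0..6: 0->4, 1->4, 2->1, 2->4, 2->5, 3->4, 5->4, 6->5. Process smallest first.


Kahn's algorithm, process smallest node first
Order: [0, 2, 1, 3, 6, 5, 4]


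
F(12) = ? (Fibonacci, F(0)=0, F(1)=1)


F(n)=F(n-1)+F(n-2)
...F(10)=55, F(11)=89, F(12)=144


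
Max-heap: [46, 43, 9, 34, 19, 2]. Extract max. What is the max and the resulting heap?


Max = 46
Replace root with last, heapify down
Resulting heap: [43, 34, 9, 2, 19]


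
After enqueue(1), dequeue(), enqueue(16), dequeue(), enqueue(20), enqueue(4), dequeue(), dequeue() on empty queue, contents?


enqueue(1) -> [1]
dequeue() returns 1 -> []
enqueue(16) -> [16]
dequeue() returns 16 -> []
enqueue(20) -> [20]
enqueue(4) -> [20, 4]
dequeue() returns 20 -> [4]
dequeue() returns 4 -> []
Final queue (front to back): []


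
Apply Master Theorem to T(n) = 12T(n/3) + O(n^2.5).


a=12, b=3, c=2.5. log_3(12)=2.262 < c=2.5. Case 3: O(n^c) = O(n^2.500)
Complexity: O(n^2.500)


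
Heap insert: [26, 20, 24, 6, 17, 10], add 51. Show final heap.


Append 51: [26, 20, 24, 6, 17, 10, 51]
Bubble up: swap idx 6(51) with idx 2(24); swap idx 2(51) with idx 0(26)
Result: [51, 20, 26, 6, 17, 10, 24]


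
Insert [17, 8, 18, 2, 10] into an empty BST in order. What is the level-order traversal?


Root = 17; build tree by BST insertion.
Level-Order traversal: [17, 8, 18, 2, 10]


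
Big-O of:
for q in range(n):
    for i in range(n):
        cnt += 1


Per nesting level: O(n) * O(n) = O(n^2)
Complexity: O(n^2)


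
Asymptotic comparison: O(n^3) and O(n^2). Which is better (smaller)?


quadratic grows slower than cubic
O(n^2) is asymptotically smaller; O(n^3) grows faster


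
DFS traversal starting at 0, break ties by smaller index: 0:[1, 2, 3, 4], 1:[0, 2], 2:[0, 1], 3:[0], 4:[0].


DFS stack-based: start with [0]
Visit order: [0, 1, 2, 3, 4]


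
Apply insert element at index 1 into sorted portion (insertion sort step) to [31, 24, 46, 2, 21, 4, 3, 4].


After one pass: [24, 31, 46, 2, 21, 4, 3, 4]


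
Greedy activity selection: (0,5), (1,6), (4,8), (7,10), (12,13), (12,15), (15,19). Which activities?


Greedy: pick earliest-ending, then skip overlaps.
Selected (4 activities): [(0, 5), (7, 10), (12, 13), (15, 19)]


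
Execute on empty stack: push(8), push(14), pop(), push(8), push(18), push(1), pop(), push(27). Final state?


push(8) -> [8]
push(14) -> [8, 14]
pop() returns 14 -> [8]
push(8) -> [8, 8]
push(18) -> [8, 8, 18]
push(1) -> [8, 8, 18, 1]
pop() returns 1 -> [8, 8, 18]
push(27) -> [8, 8, 18, 27]
Final stack (bottom to top): [8, 8, 18, 27]


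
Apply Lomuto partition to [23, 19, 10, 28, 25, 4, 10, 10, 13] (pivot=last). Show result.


Elements <= 13 go left of pivot.
Result: [10, 4, 10, 10, 13, 19, 23, 28, 25], pivot at index 4


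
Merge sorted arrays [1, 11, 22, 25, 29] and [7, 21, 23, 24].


Compare heads, take smaller each step.
Merged: [1, 7, 11, 21, 22, 23, 24, 25, 29]


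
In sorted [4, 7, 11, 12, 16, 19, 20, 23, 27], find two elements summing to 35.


Two pointers: lo=0, hi=8
Found pair: (12, 23) summing to 35


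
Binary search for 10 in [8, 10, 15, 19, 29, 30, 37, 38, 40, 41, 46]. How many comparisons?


Search for 10:
[0,10] mid=5 arr[5]=30
[0,4] mid=2 arr[2]=15
[0,1] mid=0 arr[0]=8
[1,1] mid=1 arr[1]=10
Total: 4 comparisons


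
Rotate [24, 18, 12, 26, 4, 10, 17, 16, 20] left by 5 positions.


Left rotate by 5: [10, 17, 16, 20, 24, 18, 12, 26, 4]


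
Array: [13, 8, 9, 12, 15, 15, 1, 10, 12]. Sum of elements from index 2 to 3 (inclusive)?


Prefix sums: [0, 13, 21, 30, 42, 57, 72, 73, 83, 95]
Sum[2..3] = prefix[4] - prefix[2] = 42 - 21 = 21


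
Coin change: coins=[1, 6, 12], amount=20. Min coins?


dp[0]=0; dp[i]=1+min(dp[i-c] for c in coins)
...dp[15]=4, dp[16]=5, dp[17]=6, dp[18]=2, dp[19]=3, dp[20]=4
Minimum coins for 20 = 4


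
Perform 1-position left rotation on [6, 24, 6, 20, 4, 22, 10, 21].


Left rotate by 1: [24, 6, 20, 4, 22, 10, 21, 6]


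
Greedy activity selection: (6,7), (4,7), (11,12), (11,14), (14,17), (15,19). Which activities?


Greedy: pick earliest-ending, then skip overlaps.
Selected (3 activities): [(6, 7), (11, 12), (14, 17)]


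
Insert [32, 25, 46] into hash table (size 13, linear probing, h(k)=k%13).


Insertions: 32->slot 6; 25->slot 12; 46->slot 7
Table: [None, None, None, None, None, None, 32, 46, None, None, None, None, 25]


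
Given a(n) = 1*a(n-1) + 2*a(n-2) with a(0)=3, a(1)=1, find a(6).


Build bottom-up:
...a(4)=23, a(5)=41, a(6)=1*41+2*23=87


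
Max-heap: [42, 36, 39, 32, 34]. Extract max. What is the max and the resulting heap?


Max = 42
Replace root with last, heapify down
Resulting heap: [39, 36, 34, 32]


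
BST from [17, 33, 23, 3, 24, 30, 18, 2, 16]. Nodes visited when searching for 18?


BST root = 17
Search for 18: compare at each node
Path: [17, 33, 23, 18]


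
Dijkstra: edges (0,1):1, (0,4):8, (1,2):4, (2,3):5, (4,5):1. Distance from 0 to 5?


Dijkstra from 0:
Distances: {0: 0, 1: 1, 2: 5, 3: 10, 4: 8, 5: 9}
Shortest distance to 5 = 9, path = [0, 4, 5]


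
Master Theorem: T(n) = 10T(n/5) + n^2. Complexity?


a=10, b=5, c=2. log_5(10)=1.431 < c=2. Case 3: O(n^c) = O(n^2)
Complexity: O(n^2)


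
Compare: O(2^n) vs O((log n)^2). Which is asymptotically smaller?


polylogarithmic grows slower than exponential
O((log n)^2) is asymptotically smaller; O(2^n) grows faster


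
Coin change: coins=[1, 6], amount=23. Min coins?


dp[0]=0; dp[i]=1+min(dp[i-c] for c in coins)
...dp[18]=3, dp[19]=4, dp[20]=5, dp[21]=6, dp[22]=7, dp[23]=8
Minimum coins for 23 = 8


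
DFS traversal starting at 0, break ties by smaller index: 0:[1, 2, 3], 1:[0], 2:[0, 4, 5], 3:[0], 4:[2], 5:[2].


DFS stack-based: start with [0]
Visit order: [0, 1, 2, 4, 5, 3]


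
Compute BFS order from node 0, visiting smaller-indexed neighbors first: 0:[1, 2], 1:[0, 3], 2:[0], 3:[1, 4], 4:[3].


BFS queue: start with [0]
Visit order: [0, 1, 2, 3, 4]


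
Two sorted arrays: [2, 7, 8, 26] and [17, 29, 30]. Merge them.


Compare heads, take smaller each step.
Merged: [2, 7, 8, 17, 26, 29, 30]


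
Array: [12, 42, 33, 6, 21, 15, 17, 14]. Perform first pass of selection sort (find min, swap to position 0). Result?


After one pass: [6, 42, 33, 12, 21, 15, 17, 14]


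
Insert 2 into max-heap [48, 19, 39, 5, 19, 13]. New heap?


Append 2: [48, 19, 39, 5, 19, 13, 2]
Bubble up: no swaps needed
Result: [48, 19, 39, 5, 19, 13, 2]


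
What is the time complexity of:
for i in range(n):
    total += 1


Per nesting level: O(n) = O(n)
Complexity: O(n)


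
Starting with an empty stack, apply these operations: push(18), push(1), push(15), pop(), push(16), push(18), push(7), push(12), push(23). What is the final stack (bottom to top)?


push(18) -> [18]
push(1) -> [18, 1]
push(15) -> [18, 1, 15]
pop() returns 15 -> [18, 1]
push(16) -> [18, 1, 16]
push(18) -> [18, 1, 16, 18]
push(7) -> [18, 1, 16, 18, 7]
push(12) -> [18, 1, 16, 18, 7, 12]
push(23) -> [18, 1, 16, 18, 7, 12, 23]
Final stack (bottom to top): [18, 1, 16, 18, 7, 12, 23]


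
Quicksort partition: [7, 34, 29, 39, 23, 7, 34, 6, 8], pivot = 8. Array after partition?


Elements <= 8 go left of pivot.
Result: [7, 7, 6, 8, 23, 34, 34, 29, 39], pivot at index 3


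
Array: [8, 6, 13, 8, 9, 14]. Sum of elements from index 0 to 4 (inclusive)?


Prefix sums: [0, 8, 14, 27, 35, 44, 58]
Sum[0..4] = prefix[5] - prefix[0] = 44 - 0 = 44


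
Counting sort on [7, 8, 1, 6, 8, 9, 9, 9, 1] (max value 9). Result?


Count array: [0, 2, 0, 0, 0, 0, 1, 1, 2, 3]
Reconstruct: [1, 1, 6, 7, 8, 8, 9, 9, 9]


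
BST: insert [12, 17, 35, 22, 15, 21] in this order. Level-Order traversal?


Root = 12; build tree by BST insertion.
Level-Order traversal: [12, 17, 15, 35, 22, 21]


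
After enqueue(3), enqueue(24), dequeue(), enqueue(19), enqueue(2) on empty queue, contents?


enqueue(3) -> [3]
enqueue(24) -> [3, 24]
dequeue() returns 3 -> [24]
enqueue(19) -> [24, 19]
enqueue(2) -> [24, 19, 2]
Final queue (front to back): [24, 19, 2]


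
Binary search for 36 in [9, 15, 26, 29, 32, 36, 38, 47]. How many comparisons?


Search for 36:
[0,7] mid=3 arr[3]=29
[4,7] mid=5 arr[5]=36
Total: 2 comparisons


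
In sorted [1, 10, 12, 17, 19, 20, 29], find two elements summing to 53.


Two pointers: lo=0, hi=6
No pair sums to 53


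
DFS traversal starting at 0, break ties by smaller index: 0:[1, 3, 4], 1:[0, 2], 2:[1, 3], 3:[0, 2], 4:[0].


DFS stack-based: start with [0]
Visit order: [0, 1, 2, 3, 4]


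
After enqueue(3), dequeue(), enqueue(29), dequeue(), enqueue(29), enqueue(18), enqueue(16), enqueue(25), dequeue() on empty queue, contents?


enqueue(3) -> [3]
dequeue() returns 3 -> []
enqueue(29) -> [29]
dequeue() returns 29 -> []
enqueue(29) -> [29]
enqueue(18) -> [29, 18]
enqueue(16) -> [29, 18, 16]
enqueue(25) -> [29, 18, 16, 25]
dequeue() returns 29 -> [18, 16, 25]
Final queue (front to back): [18, 16, 25]


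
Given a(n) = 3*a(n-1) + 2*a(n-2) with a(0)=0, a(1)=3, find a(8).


Build bottom-up:
...a(6)=1485, a(7)=5289, a(8)=3*5289+2*1485=18837


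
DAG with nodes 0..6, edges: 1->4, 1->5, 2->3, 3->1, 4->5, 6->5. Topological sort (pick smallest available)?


Kahn's algorithm, process smallest node first
Order: [0, 2, 3, 1, 4, 6, 5]


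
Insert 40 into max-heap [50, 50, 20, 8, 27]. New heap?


Append 40: [50, 50, 20, 8, 27, 40]
Bubble up: swap idx 5(40) with idx 2(20)
Result: [50, 50, 40, 8, 27, 20]


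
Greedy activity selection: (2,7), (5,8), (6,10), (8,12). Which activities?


Greedy: pick earliest-ending, then skip overlaps.
Selected (2 activities): [(2, 7), (8, 12)]


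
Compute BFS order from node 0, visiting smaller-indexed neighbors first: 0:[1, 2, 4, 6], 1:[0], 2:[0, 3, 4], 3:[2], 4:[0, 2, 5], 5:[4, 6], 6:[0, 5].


BFS queue: start with [0]
Visit order: [0, 1, 2, 4, 6, 3, 5]


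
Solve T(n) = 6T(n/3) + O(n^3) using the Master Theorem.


a=6, b=3, c=3. log_3(6)=1.631 < c=3. Case 3: O(n^c) = O(n^3)
Complexity: O(n^3)


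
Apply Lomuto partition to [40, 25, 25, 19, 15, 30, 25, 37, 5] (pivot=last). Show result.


Elements <= 5 go left of pivot.
Result: [5, 25, 25, 19, 15, 30, 25, 37, 40], pivot at index 0


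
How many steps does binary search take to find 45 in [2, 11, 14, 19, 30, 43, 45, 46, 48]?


Search for 45:
[0,8] mid=4 arr[4]=30
[5,8] mid=6 arr[6]=45
Total: 2 comparisons


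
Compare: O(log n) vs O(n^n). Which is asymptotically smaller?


logarithmic grows slower than n^n
O(log n) is asymptotically smaller; O(n^n) grows faster


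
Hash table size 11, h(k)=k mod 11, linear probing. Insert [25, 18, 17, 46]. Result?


Insertions: 25->slot 3; 18->slot 7; 17->slot 6; 46->slot 2
Table: [None, None, 46, 25, None, None, 17, 18, None, None, None]


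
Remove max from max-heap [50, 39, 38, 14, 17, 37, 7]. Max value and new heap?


Max = 50
Replace root with last, heapify down
Resulting heap: [39, 17, 38, 14, 7, 37]


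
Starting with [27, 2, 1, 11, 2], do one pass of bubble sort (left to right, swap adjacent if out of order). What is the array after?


After one pass: [2, 1, 11, 2, 27]


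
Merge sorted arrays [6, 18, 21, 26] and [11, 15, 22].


Compare heads, take smaller each step.
Merged: [6, 11, 15, 18, 21, 22, 26]


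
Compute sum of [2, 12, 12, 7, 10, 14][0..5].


Prefix sums: [0, 2, 14, 26, 33, 43, 57]
Sum[0..5] = prefix[6] - prefix[0] = 57 - 0 = 57


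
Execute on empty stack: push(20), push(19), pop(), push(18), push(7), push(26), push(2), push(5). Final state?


push(20) -> [20]
push(19) -> [20, 19]
pop() returns 19 -> [20]
push(18) -> [20, 18]
push(7) -> [20, 18, 7]
push(26) -> [20, 18, 7, 26]
push(2) -> [20, 18, 7, 26, 2]
push(5) -> [20, 18, 7, 26, 2, 5]
Final stack (bottom to top): [20, 18, 7, 26, 2, 5]


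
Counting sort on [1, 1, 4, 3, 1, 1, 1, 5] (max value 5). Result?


Count array: [0, 5, 0, 1, 1, 1]
Reconstruct: [1, 1, 1, 1, 1, 3, 4, 5]


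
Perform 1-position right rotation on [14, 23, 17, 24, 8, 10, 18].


Right rotate by 1: [18, 14, 23, 17, 24, 8, 10]


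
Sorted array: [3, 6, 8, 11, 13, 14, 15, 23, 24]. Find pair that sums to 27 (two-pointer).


Two pointers: lo=0, hi=8
Found pair: (3, 24) summing to 27


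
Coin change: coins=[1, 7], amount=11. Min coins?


dp[0]=0; dp[i]=1+min(dp[i-c] for c in coins)
...dp[6]=6, dp[7]=1, dp[8]=2, dp[9]=3, dp[10]=4, dp[11]=5
Minimum coins for 11 = 5


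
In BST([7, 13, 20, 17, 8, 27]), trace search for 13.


BST root = 7
Search for 13: compare at each node
Path: [7, 13]


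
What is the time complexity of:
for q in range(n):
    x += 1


Per nesting level: O(n) = O(n)
Complexity: O(n)


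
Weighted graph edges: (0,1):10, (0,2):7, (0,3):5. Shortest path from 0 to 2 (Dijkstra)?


Dijkstra from 0:
Distances: {0: 0, 1: 10, 2: 7, 3: 5}
Shortest distance to 2 = 7, path = [0, 2]


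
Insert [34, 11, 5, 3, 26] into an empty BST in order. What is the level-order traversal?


Root = 34; build tree by BST insertion.
Level-Order traversal: [34, 11, 5, 26, 3]


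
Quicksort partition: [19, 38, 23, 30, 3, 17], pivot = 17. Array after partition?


Elements <= 17 go left of pivot.
Result: [3, 17, 23, 30, 19, 38], pivot at index 1


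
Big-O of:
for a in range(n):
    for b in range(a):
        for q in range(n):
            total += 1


Per nesting level: O(n) * O(n) [triangular over a] * O(n) = O(n^3)
Complexity: O(n^3)


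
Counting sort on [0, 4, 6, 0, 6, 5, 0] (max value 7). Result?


Count array: [3, 0, 0, 0, 1, 1, 2, 0]
Reconstruct: [0, 0, 0, 4, 5, 6, 6]


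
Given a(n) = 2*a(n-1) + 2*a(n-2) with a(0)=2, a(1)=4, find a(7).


Build bottom-up:
...a(5)=240, a(6)=656, a(7)=2*656+2*240=1792


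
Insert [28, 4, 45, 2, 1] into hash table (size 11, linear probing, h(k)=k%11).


Insertions: 28->slot 6; 4->slot 4; 45->slot 1; 2->slot 2; 1->slot 3
Table: [None, 45, 2, 1, 4, None, 28, None, None, None, None]


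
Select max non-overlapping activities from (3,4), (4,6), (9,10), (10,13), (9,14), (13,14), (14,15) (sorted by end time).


Greedy: pick earliest-ending, then skip overlaps.
Selected (6 activities): [(3, 4), (4, 6), (9, 10), (10, 13), (13, 14), (14, 15)]


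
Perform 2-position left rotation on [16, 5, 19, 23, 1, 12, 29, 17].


Left rotate by 2: [19, 23, 1, 12, 29, 17, 16, 5]


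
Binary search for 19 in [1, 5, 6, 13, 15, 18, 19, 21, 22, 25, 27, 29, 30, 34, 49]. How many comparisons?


Search for 19:
[0,14] mid=7 arr[7]=21
[0,6] mid=3 arr[3]=13
[4,6] mid=5 arr[5]=18
[6,6] mid=6 arr[6]=19
Total: 4 comparisons


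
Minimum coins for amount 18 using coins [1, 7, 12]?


dp[0]=0; dp[i]=1+min(dp[i-c] for c in coins)
...dp[13]=2, dp[14]=2, dp[15]=3, dp[16]=4, dp[17]=5, dp[18]=6
Minimum coins for 18 = 6


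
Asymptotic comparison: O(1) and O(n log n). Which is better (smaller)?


constant grows slower than linearithmic
O(1) is asymptotically smaller; O(n log n) grows faster


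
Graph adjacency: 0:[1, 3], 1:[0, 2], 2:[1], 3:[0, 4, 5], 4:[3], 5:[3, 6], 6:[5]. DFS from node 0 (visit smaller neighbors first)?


DFS stack-based: start with [0]
Visit order: [0, 1, 2, 3, 4, 5, 6]


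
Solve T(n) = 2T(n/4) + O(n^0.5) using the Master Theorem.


a=2, b=4, c=0.5. log_4(2)=0.5 = c=0.5. Case 2: O(n^c log n) = O(sqrt(n) log n)
Complexity: O(sqrt(n) log n)


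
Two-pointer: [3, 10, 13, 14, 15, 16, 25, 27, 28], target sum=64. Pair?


Two pointers: lo=0, hi=8
No pair sums to 64


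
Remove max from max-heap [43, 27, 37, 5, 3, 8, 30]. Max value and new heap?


Max = 43
Replace root with last, heapify down
Resulting heap: [37, 27, 30, 5, 3, 8]


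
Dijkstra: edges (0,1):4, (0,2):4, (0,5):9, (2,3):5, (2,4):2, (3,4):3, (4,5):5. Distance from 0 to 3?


Dijkstra from 0:
Distances: {0: 0, 1: 4, 2: 4, 3: 9, 4: 6, 5: 9}
Shortest distance to 3 = 9, path = [0, 2, 3]


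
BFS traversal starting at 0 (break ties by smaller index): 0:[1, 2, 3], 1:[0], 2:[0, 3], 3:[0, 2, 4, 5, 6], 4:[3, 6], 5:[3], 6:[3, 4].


BFS queue: start with [0]
Visit order: [0, 1, 2, 3, 4, 5, 6]


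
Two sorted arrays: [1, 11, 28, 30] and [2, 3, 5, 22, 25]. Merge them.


Compare heads, take smaller each step.
Merged: [1, 2, 3, 5, 11, 22, 25, 28, 30]


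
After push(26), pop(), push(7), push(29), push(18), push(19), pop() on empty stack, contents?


push(26) -> [26]
pop() returns 26 -> []
push(7) -> [7]
push(29) -> [7, 29]
push(18) -> [7, 29, 18]
push(19) -> [7, 29, 18, 19]
pop() returns 19 -> [7, 29, 18]
Final stack (bottom to top): [7, 29, 18]


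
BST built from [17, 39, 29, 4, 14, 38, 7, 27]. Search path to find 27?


BST root = 17
Search for 27: compare at each node
Path: [17, 39, 29, 27]


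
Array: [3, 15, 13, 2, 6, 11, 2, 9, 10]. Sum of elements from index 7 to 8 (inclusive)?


Prefix sums: [0, 3, 18, 31, 33, 39, 50, 52, 61, 71]
Sum[7..8] = prefix[9] - prefix[7] = 71 - 52 = 19


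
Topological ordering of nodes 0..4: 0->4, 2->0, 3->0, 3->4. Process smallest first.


Kahn's algorithm, process smallest node first
Order: [1, 2, 3, 0, 4]


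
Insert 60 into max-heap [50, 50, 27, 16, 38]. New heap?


Append 60: [50, 50, 27, 16, 38, 60]
Bubble up: swap idx 5(60) with idx 2(27); swap idx 2(60) with idx 0(50)
Result: [60, 50, 50, 16, 38, 27]


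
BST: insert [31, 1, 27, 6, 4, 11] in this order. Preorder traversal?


Root = 31; build tree by BST insertion.
Preorder traversal: [31, 1, 27, 6, 4, 11]


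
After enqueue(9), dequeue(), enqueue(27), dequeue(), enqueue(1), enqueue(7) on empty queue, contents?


enqueue(9) -> [9]
dequeue() returns 9 -> []
enqueue(27) -> [27]
dequeue() returns 27 -> []
enqueue(1) -> [1]
enqueue(7) -> [1, 7]
Final queue (front to back): [1, 7]


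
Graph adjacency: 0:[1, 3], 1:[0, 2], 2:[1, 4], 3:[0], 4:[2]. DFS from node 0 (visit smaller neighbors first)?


DFS stack-based: start with [0]
Visit order: [0, 1, 2, 4, 3]


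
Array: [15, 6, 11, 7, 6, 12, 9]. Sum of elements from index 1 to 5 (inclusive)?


Prefix sums: [0, 15, 21, 32, 39, 45, 57, 66]
Sum[1..5] = prefix[6] - prefix[1] = 57 - 15 = 42


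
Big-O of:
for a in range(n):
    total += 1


Per nesting level: O(n) = O(n)
Complexity: O(n)


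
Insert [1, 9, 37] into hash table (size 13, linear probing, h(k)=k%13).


Insertions: 1->slot 1; 9->slot 9; 37->slot 11
Table: [None, 1, None, None, None, None, None, None, None, 9, None, 37, None]


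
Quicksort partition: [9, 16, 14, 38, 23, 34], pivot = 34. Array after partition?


Elements <= 34 go left of pivot.
Result: [9, 16, 14, 23, 34, 38], pivot at index 4


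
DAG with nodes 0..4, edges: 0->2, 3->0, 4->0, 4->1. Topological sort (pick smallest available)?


Kahn's algorithm, process smallest node first
Order: [3, 4, 0, 1, 2]


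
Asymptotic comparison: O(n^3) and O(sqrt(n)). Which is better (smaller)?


sublinear grows slower than cubic
O(sqrt(n)) is asymptotically smaller; O(n^3) grows faster


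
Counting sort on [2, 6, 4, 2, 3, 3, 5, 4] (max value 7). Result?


Count array: [0, 0, 2, 2, 2, 1, 1, 0]
Reconstruct: [2, 2, 3, 3, 4, 4, 5, 6]


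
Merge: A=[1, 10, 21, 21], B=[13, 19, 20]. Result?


Compare heads, take smaller each step.
Merged: [1, 10, 13, 19, 20, 21, 21]


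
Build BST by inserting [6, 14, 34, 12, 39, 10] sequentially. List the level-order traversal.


Root = 6; build tree by BST insertion.
Level-Order traversal: [6, 14, 12, 34, 10, 39]


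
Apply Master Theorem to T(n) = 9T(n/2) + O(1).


a=9, b=2, c=0. log_2(9)=3.170 > c=0. Case 1: O(n^log_b(a)) = O(n^3.170)
Complexity: O(n^3.170)


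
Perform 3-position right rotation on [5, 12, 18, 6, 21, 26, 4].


Right rotate by 3: [21, 26, 4, 5, 12, 18, 6]


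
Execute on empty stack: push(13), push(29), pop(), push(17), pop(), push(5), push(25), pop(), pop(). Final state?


push(13) -> [13]
push(29) -> [13, 29]
pop() returns 29 -> [13]
push(17) -> [13, 17]
pop() returns 17 -> [13]
push(5) -> [13, 5]
push(25) -> [13, 5, 25]
pop() returns 25 -> [13, 5]
pop() returns 5 -> [13]
Final stack (bottom to top): [13]


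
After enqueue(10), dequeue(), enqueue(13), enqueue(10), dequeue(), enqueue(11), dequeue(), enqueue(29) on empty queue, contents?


enqueue(10) -> [10]
dequeue() returns 10 -> []
enqueue(13) -> [13]
enqueue(10) -> [13, 10]
dequeue() returns 13 -> [10]
enqueue(11) -> [10, 11]
dequeue() returns 10 -> [11]
enqueue(29) -> [11, 29]
Final queue (front to back): [11, 29]


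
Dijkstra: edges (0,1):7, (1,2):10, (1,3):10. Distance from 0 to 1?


Dijkstra from 0:
Distances: {0: 0, 1: 7, 2: 17, 3: 17}
Shortest distance to 1 = 7, path = [0, 1]


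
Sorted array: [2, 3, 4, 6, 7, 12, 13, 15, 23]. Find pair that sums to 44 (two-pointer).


Two pointers: lo=0, hi=8
No pair sums to 44


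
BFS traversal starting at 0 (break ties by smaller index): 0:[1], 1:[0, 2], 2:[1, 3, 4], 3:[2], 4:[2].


BFS queue: start with [0]
Visit order: [0, 1, 2, 3, 4]


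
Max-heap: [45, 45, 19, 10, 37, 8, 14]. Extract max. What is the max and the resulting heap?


Max = 45
Replace root with last, heapify down
Resulting heap: [45, 37, 19, 10, 14, 8]


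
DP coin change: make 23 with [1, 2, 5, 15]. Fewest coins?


dp[0]=0; dp[i]=1+min(dp[i-c] for c in coins)
...dp[18]=3, dp[19]=3, dp[20]=2, dp[21]=3, dp[22]=3, dp[23]=4
Minimum coins for 23 = 4


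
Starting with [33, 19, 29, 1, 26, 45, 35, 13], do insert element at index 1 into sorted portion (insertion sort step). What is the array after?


After one pass: [19, 33, 29, 1, 26, 45, 35, 13]


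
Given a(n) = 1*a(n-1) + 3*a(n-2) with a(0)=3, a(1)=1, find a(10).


Build bottom-up:
...a(8)=1090, a(9)=2461, a(10)=1*2461+3*1090=5731


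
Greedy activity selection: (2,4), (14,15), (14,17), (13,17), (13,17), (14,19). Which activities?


Greedy: pick earliest-ending, then skip overlaps.
Selected (2 activities): [(2, 4), (14, 15)]


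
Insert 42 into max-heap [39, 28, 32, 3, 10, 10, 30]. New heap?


Append 42: [39, 28, 32, 3, 10, 10, 30, 42]
Bubble up: swap idx 7(42) with idx 3(3); swap idx 3(42) with idx 1(28); swap idx 1(42) with idx 0(39)
Result: [42, 39, 32, 28, 10, 10, 30, 3]


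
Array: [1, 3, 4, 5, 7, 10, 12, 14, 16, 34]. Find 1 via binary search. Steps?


Search for 1:
[0,9] mid=4 arr[4]=7
[0,3] mid=1 arr[1]=3
[0,0] mid=0 arr[0]=1
Total: 3 comparisons


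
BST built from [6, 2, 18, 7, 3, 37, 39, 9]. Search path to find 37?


BST root = 6
Search for 37: compare at each node
Path: [6, 18, 37]


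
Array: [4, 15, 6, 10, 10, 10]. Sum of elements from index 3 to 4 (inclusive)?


Prefix sums: [0, 4, 19, 25, 35, 45, 55]
Sum[3..4] = prefix[5] - prefix[3] = 45 - 25 = 20


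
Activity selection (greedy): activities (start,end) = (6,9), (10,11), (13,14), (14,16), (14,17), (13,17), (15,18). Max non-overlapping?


Greedy: pick earliest-ending, then skip overlaps.
Selected (4 activities): [(6, 9), (10, 11), (13, 14), (14, 16)]


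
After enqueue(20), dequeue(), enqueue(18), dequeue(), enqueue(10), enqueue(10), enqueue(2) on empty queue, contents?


enqueue(20) -> [20]
dequeue() returns 20 -> []
enqueue(18) -> [18]
dequeue() returns 18 -> []
enqueue(10) -> [10]
enqueue(10) -> [10, 10]
enqueue(2) -> [10, 10, 2]
Final queue (front to back): [10, 10, 2]


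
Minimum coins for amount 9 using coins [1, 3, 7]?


dp[0]=0; dp[i]=1+min(dp[i-c] for c in coins)
...dp[4]=2, dp[5]=3, dp[6]=2, dp[7]=1, dp[8]=2, dp[9]=3
Minimum coins for 9 = 3


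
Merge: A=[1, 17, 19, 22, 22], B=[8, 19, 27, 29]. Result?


Compare heads, take smaller each step.
Merged: [1, 8, 17, 19, 19, 22, 22, 27, 29]


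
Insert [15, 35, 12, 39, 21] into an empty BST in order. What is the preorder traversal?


Root = 15; build tree by BST insertion.
Preorder traversal: [15, 12, 35, 21, 39]


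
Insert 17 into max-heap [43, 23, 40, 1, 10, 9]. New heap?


Append 17: [43, 23, 40, 1, 10, 9, 17]
Bubble up: no swaps needed
Result: [43, 23, 40, 1, 10, 9, 17]


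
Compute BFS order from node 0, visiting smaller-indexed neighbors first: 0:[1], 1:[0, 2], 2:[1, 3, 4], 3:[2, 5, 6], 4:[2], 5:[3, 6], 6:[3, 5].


BFS queue: start with [0]
Visit order: [0, 1, 2, 3, 4, 5, 6]


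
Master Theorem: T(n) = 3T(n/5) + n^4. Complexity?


a=3, b=5, c=4. log_5(3)=0.683 < c=4. Case 3: O(n^c) = O(n^4)
Complexity: O(n^4)


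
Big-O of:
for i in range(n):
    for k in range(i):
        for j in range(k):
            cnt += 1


Per nesting level: O(n) * O(n) [triangular over i] * O(n) [triangular over k] = O(n^3)
Complexity: O(n^3)


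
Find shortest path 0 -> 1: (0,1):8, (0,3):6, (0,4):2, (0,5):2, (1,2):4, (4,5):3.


Dijkstra from 0:
Distances: {0: 0, 1: 8, 2: 12, 3: 6, 4: 2, 5: 2}
Shortest distance to 1 = 8, path = [0, 1]


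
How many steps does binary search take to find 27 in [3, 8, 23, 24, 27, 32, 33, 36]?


Search for 27:
[0,7] mid=3 arr[3]=24
[4,7] mid=5 arr[5]=32
[4,4] mid=4 arr[4]=27
Total: 3 comparisons


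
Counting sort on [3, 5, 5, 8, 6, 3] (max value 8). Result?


Count array: [0, 0, 0, 2, 0, 2, 1, 0, 1]
Reconstruct: [3, 3, 5, 5, 6, 8]


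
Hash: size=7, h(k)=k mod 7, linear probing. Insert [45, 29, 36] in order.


Insertions: 45->slot 3; 29->slot 1; 36->slot 2
Table: [None, 29, 36, 45, None, None, None]


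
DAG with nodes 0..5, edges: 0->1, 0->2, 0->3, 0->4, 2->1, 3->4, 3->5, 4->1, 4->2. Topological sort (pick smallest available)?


Kahn's algorithm, process smallest node first
Order: [0, 3, 4, 2, 1, 5]


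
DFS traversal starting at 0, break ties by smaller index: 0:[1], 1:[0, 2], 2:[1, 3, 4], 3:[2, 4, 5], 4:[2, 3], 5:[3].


DFS stack-based: start with [0]
Visit order: [0, 1, 2, 3, 4, 5]


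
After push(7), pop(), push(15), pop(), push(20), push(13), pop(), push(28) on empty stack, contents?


push(7) -> [7]
pop() returns 7 -> []
push(15) -> [15]
pop() returns 15 -> []
push(20) -> [20]
push(13) -> [20, 13]
pop() returns 13 -> [20]
push(28) -> [20, 28]
Final stack (bottom to top): [20, 28]


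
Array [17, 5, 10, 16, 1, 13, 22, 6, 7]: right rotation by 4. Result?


Right rotate by 4: [13, 22, 6, 7, 17, 5, 10, 16, 1]


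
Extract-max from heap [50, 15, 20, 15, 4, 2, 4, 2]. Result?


Max = 50
Replace root with last, heapify down
Resulting heap: [20, 15, 4, 15, 4, 2, 2]


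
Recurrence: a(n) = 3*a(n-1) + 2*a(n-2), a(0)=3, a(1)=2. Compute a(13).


Build bottom-up:
...a(11)=1045216, a(12)=3722592, a(13)=3*3722592+2*1045216=13258208


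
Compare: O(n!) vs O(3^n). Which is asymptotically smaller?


exponential (base 3) grows slower than factorial
O(3^n) is asymptotically smaller; O(n!) grows faster


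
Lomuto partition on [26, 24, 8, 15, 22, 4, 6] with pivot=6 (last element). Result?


Elements <= 6 go left of pivot.
Result: [4, 6, 8, 15, 22, 26, 24], pivot at index 1


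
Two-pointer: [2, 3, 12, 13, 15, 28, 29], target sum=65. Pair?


Two pointers: lo=0, hi=6
No pair sums to 65


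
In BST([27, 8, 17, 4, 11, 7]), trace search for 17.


BST root = 27
Search for 17: compare at each node
Path: [27, 8, 17]


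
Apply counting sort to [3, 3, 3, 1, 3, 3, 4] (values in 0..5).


Count array: [0, 1, 0, 5, 1, 0]
Reconstruct: [1, 3, 3, 3, 3, 3, 4]


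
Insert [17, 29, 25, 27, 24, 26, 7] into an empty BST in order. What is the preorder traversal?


Root = 17; build tree by BST insertion.
Preorder traversal: [17, 7, 29, 25, 24, 27, 26]


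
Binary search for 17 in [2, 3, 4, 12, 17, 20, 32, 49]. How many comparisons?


Search for 17:
[0,7] mid=3 arr[3]=12
[4,7] mid=5 arr[5]=20
[4,4] mid=4 arr[4]=17
Total: 3 comparisons


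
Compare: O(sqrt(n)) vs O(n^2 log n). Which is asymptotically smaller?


sublinear grows slower than n^2 log n
O(sqrt(n)) is asymptotically smaller; O(n^2 log n) grows faster


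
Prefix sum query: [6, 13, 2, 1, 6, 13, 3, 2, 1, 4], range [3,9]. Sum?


Prefix sums: [0, 6, 19, 21, 22, 28, 41, 44, 46, 47, 51]
Sum[3..9] = prefix[10] - prefix[3] = 51 - 21 = 30


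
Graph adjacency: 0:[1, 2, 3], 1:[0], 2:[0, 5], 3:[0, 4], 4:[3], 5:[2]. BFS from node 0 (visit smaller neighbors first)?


BFS queue: start with [0]
Visit order: [0, 1, 2, 3, 5, 4]


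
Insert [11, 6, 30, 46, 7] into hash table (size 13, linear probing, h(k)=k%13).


Insertions: 11->slot 11; 6->slot 6; 30->slot 4; 46->slot 7; 7->slot 8
Table: [None, None, None, None, 30, None, 6, 46, 7, None, None, 11, None]


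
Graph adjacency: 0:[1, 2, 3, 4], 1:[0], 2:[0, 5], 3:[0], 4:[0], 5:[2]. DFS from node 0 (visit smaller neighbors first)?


DFS stack-based: start with [0]
Visit order: [0, 1, 2, 5, 3, 4]


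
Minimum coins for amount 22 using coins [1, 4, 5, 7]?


dp[0]=0; dp[i]=1+min(dp[i-c] for c in coins)
...dp[17]=3, dp[18]=3, dp[19]=3, dp[20]=4, dp[21]=3, dp[22]=4
Minimum coins for 22 = 4


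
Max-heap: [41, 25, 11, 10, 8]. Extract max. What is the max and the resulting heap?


Max = 41
Replace root with last, heapify down
Resulting heap: [25, 10, 11, 8]


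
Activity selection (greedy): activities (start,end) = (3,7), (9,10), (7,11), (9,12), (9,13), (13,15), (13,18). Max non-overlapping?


Greedy: pick earliest-ending, then skip overlaps.
Selected (3 activities): [(3, 7), (9, 10), (13, 15)]


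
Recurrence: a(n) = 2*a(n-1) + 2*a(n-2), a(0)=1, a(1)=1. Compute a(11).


Build bottom-up:
...a(9)=4240, a(10)=11584, a(11)=2*11584+2*4240=31648


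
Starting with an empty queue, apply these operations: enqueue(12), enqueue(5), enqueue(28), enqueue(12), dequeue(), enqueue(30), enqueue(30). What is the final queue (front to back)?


enqueue(12) -> [12]
enqueue(5) -> [12, 5]
enqueue(28) -> [12, 5, 28]
enqueue(12) -> [12, 5, 28, 12]
dequeue() returns 12 -> [5, 28, 12]
enqueue(30) -> [5, 28, 12, 30]
enqueue(30) -> [5, 28, 12, 30, 30]
Final queue (front to back): [5, 28, 12, 30, 30]


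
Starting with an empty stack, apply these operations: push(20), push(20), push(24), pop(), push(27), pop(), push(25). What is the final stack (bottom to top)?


push(20) -> [20]
push(20) -> [20, 20]
push(24) -> [20, 20, 24]
pop() returns 24 -> [20, 20]
push(27) -> [20, 20, 27]
pop() returns 27 -> [20, 20]
push(25) -> [20, 20, 25]
Final stack (bottom to top): [20, 20, 25]


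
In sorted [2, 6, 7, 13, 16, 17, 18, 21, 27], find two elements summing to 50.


Two pointers: lo=0, hi=8
No pair sums to 50


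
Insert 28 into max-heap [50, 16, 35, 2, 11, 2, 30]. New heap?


Append 28: [50, 16, 35, 2, 11, 2, 30, 28]
Bubble up: swap idx 7(28) with idx 3(2); swap idx 3(28) with idx 1(16)
Result: [50, 28, 35, 16, 11, 2, 30, 2]


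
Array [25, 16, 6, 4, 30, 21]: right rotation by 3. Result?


Right rotate by 3: [4, 30, 21, 25, 16, 6]


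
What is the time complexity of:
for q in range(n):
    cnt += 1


Per nesting level: O(n) = O(n)
Complexity: O(n)
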